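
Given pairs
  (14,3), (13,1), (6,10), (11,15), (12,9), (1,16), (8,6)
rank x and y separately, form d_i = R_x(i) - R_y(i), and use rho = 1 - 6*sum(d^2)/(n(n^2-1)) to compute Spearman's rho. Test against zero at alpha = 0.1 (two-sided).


Step 1: Rank x and y separately (midranks; no ties here).
rank(x): 14->7, 13->6, 6->2, 11->4, 12->5, 1->1, 8->3
rank(y): 3->2, 1->1, 10->5, 15->6, 9->4, 16->7, 6->3
Step 2: d_i = R_x(i) - R_y(i); compute d_i^2.
  (7-2)^2=25, (6-1)^2=25, (2-5)^2=9, (4-6)^2=4, (5-4)^2=1, (1-7)^2=36, (3-3)^2=0
sum(d^2) = 100.
Step 3: rho = 1 - 6*100 / (7*(7^2 - 1)) = 1 - 600/336 = -0.785714.
Step 4: Under H0, t = rho * sqrt((n-2)/(1-rho^2)) = -2.8402 ~ t(5).
Step 5: Two-sided p-value from the t-distribution with 5 df = 0.036238.
Step 6: alpha = 0.1. reject H0.

rho = -0.7857, p = 0.036238, reject H0 at alpha = 0.1.


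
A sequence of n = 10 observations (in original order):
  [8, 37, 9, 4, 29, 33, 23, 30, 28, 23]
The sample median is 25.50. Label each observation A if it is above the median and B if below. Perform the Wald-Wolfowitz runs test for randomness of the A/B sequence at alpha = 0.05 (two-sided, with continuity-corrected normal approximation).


Step 1: Compute median = 25.50; label A = above, B = below.
Labels in order: BABBAABAAB  (n_A = 5, n_B = 5)
Step 2: Count runs R = 7.
Step 3: Under H0 (random ordering), E[R] = 2*n_A*n_B/(n_A+n_B) + 1 = 2*5*5/10 + 1 = 6.0000.
        Var[R] = 2*n_A*n_B*(2*n_A*n_B - n_A - n_B) / ((n_A+n_B)^2 * (n_A+n_B-1)) = 2000/900 = 2.2222.
        SD[R] = 1.4907.
Step 4: Continuity-corrected z = (R - 0.5 - E[R]) / SD[R] = (7 - 0.5 - 6.0000) / 1.4907 = 0.3354.
Step 5: Two-sided p-value via normal approximation = 2*(1 - Phi(|z|)) = 0.737316.
Step 6: alpha = 0.05. fail to reject H0.

R = 7, z = 0.3354, p = 0.737316, fail to reject H0.


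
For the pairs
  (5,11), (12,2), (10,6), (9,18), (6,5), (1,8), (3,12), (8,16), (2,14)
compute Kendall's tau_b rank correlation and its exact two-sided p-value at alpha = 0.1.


Step 1: Enumerate the 36 unordered pairs (i,j) with i<j and classify each by sign(x_j-x_i) * sign(y_j-y_i).
  (1,2):dx=+7,dy=-9->D; (1,3):dx=+5,dy=-5->D; (1,4):dx=+4,dy=+7->C; (1,5):dx=+1,dy=-6->D
  (1,6):dx=-4,dy=-3->C; (1,7):dx=-2,dy=+1->D; (1,8):dx=+3,dy=+5->C; (1,9):dx=-3,dy=+3->D
  (2,3):dx=-2,dy=+4->D; (2,4):dx=-3,dy=+16->D; (2,5):dx=-6,dy=+3->D; (2,6):dx=-11,dy=+6->D
  (2,7):dx=-9,dy=+10->D; (2,8):dx=-4,dy=+14->D; (2,9):dx=-10,dy=+12->D; (3,4):dx=-1,dy=+12->D
  (3,5):dx=-4,dy=-1->C; (3,6):dx=-9,dy=+2->D; (3,7):dx=-7,dy=+6->D; (3,8):dx=-2,dy=+10->D
  (3,9):dx=-8,dy=+8->D; (4,5):dx=-3,dy=-13->C; (4,6):dx=-8,dy=-10->C; (4,7):dx=-6,dy=-6->C
  (4,8):dx=-1,dy=-2->C; (4,9):dx=-7,dy=-4->C; (5,6):dx=-5,dy=+3->D; (5,7):dx=-3,dy=+7->D
  (5,8):dx=+2,dy=+11->C; (5,9):dx=-4,dy=+9->D; (6,7):dx=+2,dy=+4->C; (6,8):dx=+7,dy=+8->C
  (6,9):dx=+1,dy=+6->C; (7,8):dx=+5,dy=+4->C; (7,9):dx=-1,dy=+2->D; (8,9):dx=-6,dy=-2->C
Step 2: C = 15, D = 21, total pairs = 36.
Step 3: tau = (C - D)/(n(n-1)/2) = (15 - 21)/36 = -0.166667.
Step 4: Exact two-sided p-value (enumerate n! = 362880 permutations of y under H0): p = 0.612202.
Step 5: alpha = 0.1. fail to reject H0.

tau_b = -0.1667 (C=15, D=21), p = 0.612202, fail to reject H0.


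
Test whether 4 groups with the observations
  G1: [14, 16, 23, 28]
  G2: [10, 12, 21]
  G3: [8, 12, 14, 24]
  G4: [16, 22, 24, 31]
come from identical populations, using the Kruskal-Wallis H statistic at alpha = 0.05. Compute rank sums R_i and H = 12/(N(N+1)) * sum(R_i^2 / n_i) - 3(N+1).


Step 1: Combine all N = 15 observations and assign midranks.
sorted (value, group, rank): (8,G3,1), (10,G2,2), (12,G2,3.5), (12,G3,3.5), (14,G1,5.5), (14,G3,5.5), (16,G1,7.5), (16,G4,7.5), (21,G2,9), (22,G4,10), (23,G1,11), (24,G3,12.5), (24,G4,12.5), (28,G1,14), (31,G4,15)
Step 2: Sum ranks within each group.
R_1 = 38 (n_1 = 4)
R_2 = 14.5 (n_2 = 3)
R_3 = 22.5 (n_3 = 4)
R_4 = 45 (n_4 = 4)
Step 3: H = 12/(N(N+1)) * sum(R_i^2/n_i) - 3(N+1)
     = 12/(15*16) * (38^2/4 + 14.5^2/3 + 22.5^2/4 + 45^2/4) - 3*16
     = 0.050000 * 1063.9 - 48
     = 5.194792.
Step 4: Ties present; correction factor C = 1 - 24/(15^3 - 15) = 0.992857. Corrected H = 5.194792 / 0.992857 = 5.232164.
Step 5: Under H0, H ~ chi^2(3); p-value = 0.155565.
Step 6: alpha = 0.05. fail to reject H0.

H = 5.2322, df = 3, p = 0.155565, fail to reject H0.


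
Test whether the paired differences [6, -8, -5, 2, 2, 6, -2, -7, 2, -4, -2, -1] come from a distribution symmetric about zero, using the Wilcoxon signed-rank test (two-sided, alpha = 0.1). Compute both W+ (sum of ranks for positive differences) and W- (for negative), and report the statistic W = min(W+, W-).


Step 1: Drop any zero differences (none here) and take |d_i|.
|d| = [6, 8, 5, 2, 2, 6, 2, 7, 2, 4, 2, 1]
Step 2: Midrank |d_i| (ties get averaged ranks).
ranks: |6|->9.5, |8|->12, |5|->8, |2|->4, |2|->4, |6|->9.5, |2|->4, |7|->11, |2|->4, |4|->7, |2|->4, |1|->1
Step 3: Attach original signs; sum ranks with positive sign and with negative sign.
W+ = 9.5 + 4 + 4 + 9.5 + 4 = 31
W- = 12 + 8 + 4 + 11 + 7 + 4 + 1 = 47
(Check: W+ + W- = 78 should equal n(n+1)/2 = 78.)
Step 4: Test statistic W = min(W+, W-) = 31.
Step 5: Ties in |d|, so use the tie-corrected normal approximation.
        E[W] = n(n+1)/4 = 12*13/4 = 39.
        Tie groups: |d|=2 (t=5), |d|=6 (t=2); sum(t^3 - t) = 126.
        Var[W] = n(n+1)(2n+1)/24 - sum(t^3-t)/48 = 3900/24 - 126/48 = 159.875.
        z = (W - E[W]) / sqrt(Var[W]) = (31 - 39) / 12.6442 = -0.6327.
        Two-sided p = 2*Phi(z) = 0.526928.
Step 6: alpha = 0.1. fail to reject H0.

W+ = 31, W- = 47, W = min = 31, p = 0.526928, fail to reject H0.


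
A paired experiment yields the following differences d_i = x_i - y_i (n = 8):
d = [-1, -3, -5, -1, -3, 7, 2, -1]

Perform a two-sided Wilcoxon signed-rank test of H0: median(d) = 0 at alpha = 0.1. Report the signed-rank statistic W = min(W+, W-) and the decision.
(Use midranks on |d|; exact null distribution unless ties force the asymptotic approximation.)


Step 1: Drop any zero differences (none here) and take |d_i|.
|d| = [1, 3, 5, 1, 3, 7, 2, 1]
Step 2: Midrank |d_i| (ties get averaged ranks).
ranks: |1|->2, |3|->5.5, |5|->7, |1|->2, |3|->5.5, |7|->8, |2|->4, |1|->2
Step 3: Attach original signs; sum ranks with positive sign and with negative sign.
W+ = 8 + 4 = 12
W- = 2 + 5.5 + 7 + 2 + 5.5 + 2 = 24
(Check: W+ + W- = 36 should equal n(n+1)/2 = 36.)
Step 4: Test statistic W = min(W+, W-) = 12.
Step 5: Ties in |d|, so use the tie-corrected normal approximation.
        E[W] = n(n+1)/4 = 8*9/4 = 18.
        Tie groups: |d|=1 (t=3), |d|=3 (t=2); sum(t^3 - t) = 30.
        Var[W] = n(n+1)(2n+1)/24 - sum(t^3-t)/48 = 1224/24 - 30/48 = 50.375.
        z = (W - E[W]) / sqrt(Var[W]) = (12 - 18) / 7.0975 = -0.8454.
        Two-sided p = 2*Phi(z) = 0.397908.
Step 6: alpha = 0.1. fail to reject H0.

W+ = 12, W- = 24, W = min = 12, p = 0.397908, fail to reject H0.


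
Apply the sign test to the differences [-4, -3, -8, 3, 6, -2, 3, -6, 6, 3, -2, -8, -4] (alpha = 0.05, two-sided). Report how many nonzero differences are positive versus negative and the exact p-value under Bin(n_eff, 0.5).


Step 1: Discard zero differences. Original n = 13; n_eff = number of nonzero differences = 13.
Nonzero differences (with sign): -4, -3, -8, +3, +6, -2, +3, -6, +6, +3, -2, -8, -4
Step 2: Count signs: positive = 5, negative = 8.
Step 3: Under H0: P(positive) = 0.5, so the number of positives S ~ Bin(13, 0.5).
Step 4: Two-sided exact p-value = sum of Bin(13,0.5) probabilities at or below the observed probability = 0.581055.
Step 5: alpha = 0.05. fail to reject H0.

n_eff = 13, pos = 5, neg = 8, p = 0.581055, fail to reject H0.


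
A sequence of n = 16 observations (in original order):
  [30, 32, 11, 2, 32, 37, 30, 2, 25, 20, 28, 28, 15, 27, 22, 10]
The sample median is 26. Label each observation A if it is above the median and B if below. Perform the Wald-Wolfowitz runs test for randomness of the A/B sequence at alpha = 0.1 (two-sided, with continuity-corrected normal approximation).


Step 1: Compute median = 26; label A = above, B = below.
Labels in order: AABBAAABBBAABABB  (n_A = 8, n_B = 8)
Step 2: Count runs R = 8.
Step 3: Under H0 (random ordering), E[R] = 2*n_A*n_B/(n_A+n_B) + 1 = 2*8*8/16 + 1 = 9.0000.
        Var[R] = 2*n_A*n_B*(2*n_A*n_B - n_A - n_B) / ((n_A+n_B)^2 * (n_A+n_B-1)) = 14336/3840 = 3.7333.
        SD[R] = 1.9322.
Step 4: Continuity-corrected z = (R + 0.5 - E[R]) / SD[R] = (8 + 0.5 - 9.0000) / 1.9322 = -0.2588.
Step 5: Two-sided p-value via normal approximation = 2*(1 - Phi(|z|)) = 0.795809.
Step 6: alpha = 0.1. fail to reject H0.

R = 8, z = -0.2588, p = 0.795809, fail to reject H0.


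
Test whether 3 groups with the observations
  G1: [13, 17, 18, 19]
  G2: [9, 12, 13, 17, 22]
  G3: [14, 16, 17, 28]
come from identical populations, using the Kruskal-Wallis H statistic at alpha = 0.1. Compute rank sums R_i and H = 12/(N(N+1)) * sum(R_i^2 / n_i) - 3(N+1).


Step 1: Combine all N = 13 observations and assign midranks.
sorted (value, group, rank): (9,G2,1), (12,G2,2), (13,G1,3.5), (13,G2,3.5), (14,G3,5), (16,G3,6), (17,G1,8), (17,G2,8), (17,G3,8), (18,G1,10), (19,G1,11), (22,G2,12), (28,G3,13)
Step 2: Sum ranks within each group.
R_1 = 32.5 (n_1 = 4)
R_2 = 26.5 (n_2 = 5)
R_3 = 32 (n_3 = 4)
Step 3: H = 12/(N(N+1)) * sum(R_i^2/n_i) - 3(N+1)
     = 12/(13*14) * (32.5^2/4 + 26.5^2/5 + 32^2/4) - 3*14
     = 0.065934 * 660.513 - 42
     = 1.550275.
Step 4: Ties present; correction factor C = 1 - 30/(13^3 - 13) = 0.986264. Corrected H = 1.550275 / 0.986264 = 1.571866.
Step 5: Under H0, H ~ chi^2(2); p-value = 0.455694.
Step 6: alpha = 0.1. fail to reject H0.

H = 1.5719, df = 2, p = 0.455694, fail to reject H0.


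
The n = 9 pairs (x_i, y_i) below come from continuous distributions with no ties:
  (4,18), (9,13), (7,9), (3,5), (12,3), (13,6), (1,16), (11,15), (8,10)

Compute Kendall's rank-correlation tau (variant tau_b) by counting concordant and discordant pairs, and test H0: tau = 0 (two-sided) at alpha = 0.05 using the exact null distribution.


Step 1: Enumerate the 36 unordered pairs (i,j) with i<j and classify each by sign(x_j-x_i) * sign(y_j-y_i).
  (1,2):dx=+5,dy=-5->D; (1,3):dx=+3,dy=-9->D; (1,4):dx=-1,dy=-13->C; (1,5):dx=+8,dy=-15->D
  (1,6):dx=+9,dy=-12->D; (1,7):dx=-3,dy=-2->C; (1,8):dx=+7,dy=-3->D; (1,9):dx=+4,dy=-8->D
  (2,3):dx=-2,dy=-4->C; (2,4):dx=-6,dy=-8->C; (2,5):dx=+3,dy=-10->D; (2,6):dx=+4,dy=-7->D
  (2,7):dx=-8,dy=+3->D; (2,8):dx=+2,dy=+2->C; (2,9):dx=-1,dy=-3->C; (3,4):dx=-4,dy=-4->C
  (3,5):dx=+5,dy=-6->D; (3,6):dx=+6,dy=-3->D; (3,7):dx=-6,dy=+7->D; (3,8):dx=+4,dy=+6->C
  (3,9):dx=+1,dy=+1->C; (4,5):dx=+9,dy=-2->D; (4,6):dx=+10,dy=+1->C; (4,7):dx=-2,dy=+11->D
  (4,8):dx=+8,dy=+10->C; (4,9):dx=+5,dy=+5->C; (5,6):dx=+1,dy=+3->C; (5,7):dx=-11,dy=+13->D
  (5,8):dx=-1,dy=+12->D; (5,9):dx=-4,dy=+7->D; (6,7):dx=-12,dy=+10->D; (6,8):dx=-2,dy=+9->D
  (6,9):dx=-5,dy=+4->D; (7,8):dx=+10,dy=-1->D; (7,9):dx=+7,dy=-6->D; (8,9):dx=-3,dy=-5->C
Step 2: C = 14, D = 22, total pairs = 36.
Step 3: tau = (C - D)/(n(n-1)/2) = (14 - 22)/36 = -0.222222.
Step 4: Exact two-sided p-value (enumerate n! = 362880 permutations of y under H0): p = 0.476709.
Step 5: alpha = 0.05. fail to reject H0.

tau_b = -0.2222 (C=14, D=22), p = 0.476709, fail to reject H0.


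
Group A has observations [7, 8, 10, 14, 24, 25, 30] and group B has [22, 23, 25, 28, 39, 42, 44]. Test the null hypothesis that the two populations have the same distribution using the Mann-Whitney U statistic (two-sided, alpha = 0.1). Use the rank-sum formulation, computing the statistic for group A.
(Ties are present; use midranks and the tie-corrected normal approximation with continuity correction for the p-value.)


Step 1: Combine and sort all 14 observations; assign midranks.
sorted (value, group): (7,X), (8,X), (10,X), (14,X), (22,Y), (23,Y), (24,X), (25,X), (25,Y), (28,Y), (30,X), (39,Y), (42,Y), (44,Y)
ranks: 7->1, 8->2, 10->3, 14->4, 22->5, 23->6, 24->7, 25->8.5, 25->8.5, 28->10, 30->11, 39->12, 42->13, 44->14
Step 2: Rank sum for X: R1 = 1 + 2 + 3 + 4 + 7 + 8.5 + 11 = 36.5.
Step 3: U_X = R1 - n1(n1+1)/2 = 36.5 - 7*8/2 = 36.5 - 28 = 8.5.
       U_Y = n1*n2 - U_X = 49 - 8.5 = 40.5.
Step 4: Ties are present, so use the tie-corrected normal approximation (with continuity correction) for the p-value.
Step 5: p-value = 0.047401; compare to alpha = 0.1. reject H0.

U_X = 8.5, p = 0.047401, reject H0 at alpha = 0.1.


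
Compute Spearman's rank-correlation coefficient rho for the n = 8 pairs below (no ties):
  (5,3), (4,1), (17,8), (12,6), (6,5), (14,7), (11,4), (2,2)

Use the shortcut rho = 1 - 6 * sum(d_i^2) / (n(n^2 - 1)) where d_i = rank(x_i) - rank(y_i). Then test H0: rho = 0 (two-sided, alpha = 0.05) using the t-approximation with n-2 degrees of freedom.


Step 1: Rank x and y separately (midranks; no ties here).
rank(x): 5->3, 4->2, 17->8, 12->6, 6->4, 14->7, 11->5, 2->1
rank(y): 3->3, 1->1, 8->8, 6->6, 5->5, 7->7, 4->4, 2->2
Step 2: d_i = R_x(i) - R_y(i); compute d_i^2.
  (3-3)^2=0, (2-1)^2=1, (8-8)^2=0, (6-6)^2=0, (4-5)^2=1, (7-7)^2=0, (5-4)^2=1, (1-2)^2=1
sum(d^2) = 4.
Step 3: rho = 1 - 6*4 / (8*(8^2 - 1)) = 1 - 24/504 = 0.952381.
Step 4: Under H0, t = rho * sqrt((n-2)/(1-rho^2)) = 7.6509 ~ t(6).
Step 5: Two-sided p-value from the t-distribution with 6 df = 0.000260.
Step 6: alpha = 0.05. reject H0.

rho = 0.9524, p = 0.000260, reject H0 at alpha = 0.05.


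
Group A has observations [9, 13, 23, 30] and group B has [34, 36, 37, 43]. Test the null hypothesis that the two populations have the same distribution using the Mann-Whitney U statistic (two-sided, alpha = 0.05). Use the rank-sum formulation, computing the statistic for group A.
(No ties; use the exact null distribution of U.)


Step 1: Combine and sort all 8 observations; assign midranks.
sorted (value, group): (9,X), (13,X), (23,X), (30,X), (34,Y), (36,Y), (37,Y), (43,Y)
ranks: 9->1, 13->2, 23->3, 30->4, 34->5, 36->6, 37->7, 43->8
Step 2: Rank sum for X: R1 = 1 + 2 + 3 + 4 = 10.
Step 3: U_X = R1 - n1(n1+1)/2 = 10 - 4*5/2 = 10 - 10 = 0.
       U_Y = n1*n2 - U_X = 16 - 0 = 16.
Step 4: No ties, so the exact null distribution of U (based on enumerating the C(8,4) = 70 equally likely rank assignments) gives the two-sided p-value.
Step 5: p-value = 0.028571; compare to alpha = 0.05. reject H0.

U_X = 0, p = 0.028571, reject H0 at alpha = 0.05.


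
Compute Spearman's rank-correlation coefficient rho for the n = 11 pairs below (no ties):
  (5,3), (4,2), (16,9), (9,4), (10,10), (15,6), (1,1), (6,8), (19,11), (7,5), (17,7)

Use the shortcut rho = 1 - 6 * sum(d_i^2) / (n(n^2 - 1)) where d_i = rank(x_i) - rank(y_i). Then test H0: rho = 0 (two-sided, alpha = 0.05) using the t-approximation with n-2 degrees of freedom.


Step 1: Rank x and y separately (midranks; no ties here).
rank(x): 5->3, 4->2, 16->9, 9->6, 10->7, 15->8, 1->1, 6->4, 19->11, 7->5, 17->10
rank(y): 3->3, 2->2, 9->9, 4->4, 10->10, 6->6, 1->1, 8->8, 11->11, 5->5, 7->7
Step 2: d_i = R_x(i) - R_y(i); compute d_i^2.
  (3-3)^2=0, (2-2)^2=0, (9-9)^2=0, (6-4)^2=4, (7-10)^2=9, (8-6)^2=4, (1-1)^2=0, (4-8)^2=16, (11-11)^2=0, (5-5)^2=0, (10-7)^2=9
sum(d^2) = 42.
Step 3: rho = 1 - 6*42 / (11*(11^2 - 1)) = 1 - 252/1320 = 0.809091.
Step 4: Under H0, t = rho * sqrt((n-2)/(1-rho^2)) = 4.1302 ~ t(9).
Step 5: Two-sided p-value from the t-distribution with 9 df = 0.002559.
Step 6: alpha = 0.05. reject H0.

rho = 0.8091, p = 0.002559, reject H0 at alpha = 0.05.


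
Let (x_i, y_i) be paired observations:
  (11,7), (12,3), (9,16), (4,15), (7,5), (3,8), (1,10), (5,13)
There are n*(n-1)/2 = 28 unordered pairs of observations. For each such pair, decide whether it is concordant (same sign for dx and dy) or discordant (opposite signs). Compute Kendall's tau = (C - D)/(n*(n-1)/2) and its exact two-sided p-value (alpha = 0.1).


Step 1: Enumerate the 28 unordered pairs (i,j) with i<j and classify each by sign(x_j-x_i) * sign(y_j-y_i).
  (1,2):dx=+1,dy=-4->D; (1,3):dx=-2,dy=+9->D; (1,4):dx=-7,dy=+8->D; (1,5):dx=-4,dy=-2->C
  (1,6):dx=-8,dy=+1->D; (1,7):dx=-10,dy=+3->D; (1,8):dx=-6,dy=+6->D; (2,3):dx=-3,dy=+13->D
  (2,4):dx=-8,dy=+12->D; (2,5):dx=-5,dy=+2->D; (2,6):dx=-9,dy=+5->D; (2,7):dx=-11,dy=+7->D
  (2,8):dx=-7,dy=+10->D; (3,4):dx=-5,dy=-1->C; (3,5):dx=-2,dy=-11->C; (3,6):dx=-6,dy=-8->C
  (3,7):dx=-8,dy=-6->C; (3,8):dx=-4,dy=-3->C; (4,5):dx=+3,dy=-10->D; (4,6):dx=-1,dy=-7->C
  (4,7):dx=-3,dy=-5->C; (4,8):dx=+1,dy=-2->D; (5,6):dx=-4,dy=+3->D; (5,7):dx=-6,dy=+5->D
  (5,8):dx=-2,dy=+8->D; (6,7):dx=-2,dy=+2->D; (6,8):dx=+2,dy=+5->C; (7,8):dx=+4,dy=+3->C
Step 2: C = 10, D = 18, total pairs = 28.
Step 3: tau = (C - D)/(n(n-1)/2) = (10 - 18)/28 = -0.285714.
Step 4: Exact two-sided p-value (enumerate n! = 40320 permutations of y under H0): p = 0.398760.
Step 5: alpha = 0.1. fail to reject H0.

tau_b = -0.2857 (C=10, D=18), p = 0.398760, fail to reject H0.


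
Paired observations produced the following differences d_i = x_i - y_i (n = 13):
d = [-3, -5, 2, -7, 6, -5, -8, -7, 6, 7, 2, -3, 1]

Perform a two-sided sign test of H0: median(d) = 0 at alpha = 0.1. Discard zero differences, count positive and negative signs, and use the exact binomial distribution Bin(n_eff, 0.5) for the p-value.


Step 1: Discard zero differences. Original n = 13; n_eff = number of nonzero differences = 13.
Nonzero differences (with sign): -3, -5, +2, -7, +6, -5, -8, -7, +6, +7, +2, -3, +1
Step 2: Count signs: positive = 6, negative = 7.
Step 3: Under H0: P(positive) = 0.5, so the number of positives S ~ Bin(13, 0.5).
Step 4: Two-sided exact p-value = sum of Bin(13,0.5) probabilities at or below the observed probability = 1.000000.
Step 5: alpha = 0.1. fail to reject H0.

n_eff = 13, pos = 6, neg = 7, p = 1.000000, fail to reject H0.


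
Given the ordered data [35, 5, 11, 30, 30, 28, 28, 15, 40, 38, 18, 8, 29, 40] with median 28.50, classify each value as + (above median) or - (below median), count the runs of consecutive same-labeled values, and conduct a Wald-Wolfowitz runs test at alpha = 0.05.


Step 1: Compute median = 28.50; label A = above, B = below.
Labels in order: ABBAABBBAABBAA  (n_A = 7, n_B = 7)
Step 2: Count runs R = 7.
Step 3: Under H0 (random ordering), E[R] = 2*n_A*n_B/(n_A+n_B) + 1 = 2*7*7/14 + 1 = 8.0000.
        Var[R] = 2*n_A*n_B*(2*n_A*n_B - n_A - n_B) / ((n_A+n_B)^2 * (n_A+n_B-1)) = 8232/2548 = 3.2308.
        SD[R] = 1.7974.
Step 4: Continuity-corrected z = (R + 0.5 - E[R]) / SD[R] = (7 + 0.5 - 8.0000) / 1.7974 = -0.2782.
Step 5: Two-sided p-value via normal approximation = 2*(1 - Phi(|z|)) = 0.780879.
Step 6: alpha = 0.05. fail to reject H0.

R = 7, z = -0.2782, p = 0.780879, fail to reject H0.


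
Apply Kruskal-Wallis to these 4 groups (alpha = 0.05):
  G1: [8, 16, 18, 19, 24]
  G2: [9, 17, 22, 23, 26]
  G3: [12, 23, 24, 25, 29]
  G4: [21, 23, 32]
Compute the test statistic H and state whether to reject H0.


Step 1: Combine all N = 18 observations and assign midranks.
sorted (value, group, rank): (8,G1,1), (9,G2,2), (12,G3,3), (16,G1,4), (17,G2,5), (18,G1,6), (19,G1,7), (21,G4,8), (22,G2,9), (23,G2,11), (23,G3,11), (23,G4,11), (24,G1,13.5), (24,G3,13.5), (25,G3,15), (26,G2,16), (29,G3,17), (32,G4,18)
Step 2: Sum ranks within each group.
R_1 = 31.5 (n_1 = 5)
R_2 = 43 (n_2 = 5)
R_3 = 59.5 (n_3 = 5)
R_4 = 37 (n_4 = 3)
Step 3: H = 12/(N(N+1)) * sum(R_i^2/n_i) - 3(N+1)
     = 12/(18*19) * (31.5^2/5 + 43^2/5 + 59.5^2/5 + 37^2/3) - 3*19
     = 0.035088 * 1732.63 - 57
     = 3.794152.
Step 4: Ties present; correction factor C = 1 - 30/(18^3 - 18) = 0.994840. Corrected H = 3.794152 / 0.994840 = 3.813831.
Step 5: Under H0, H ~ chi^2(3); p-value = 0.282281.
Step 6: alpha = 0.05. fail to reject H0.

H = 3.8138, df = 3, p = 0.282281, fail to reject H0.


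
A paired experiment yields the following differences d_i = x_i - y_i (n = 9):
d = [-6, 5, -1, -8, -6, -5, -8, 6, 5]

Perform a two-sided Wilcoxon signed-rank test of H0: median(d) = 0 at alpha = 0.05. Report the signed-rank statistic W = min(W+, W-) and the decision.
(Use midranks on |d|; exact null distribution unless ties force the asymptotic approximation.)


Step 1: Drop any zero differences (none here) and take |d_i|.
|d| = [6, 5, 1, 8, 6, 5, 8, 6, 5]
Step 2: Midrank |d_i| (ties get averaged ranks).
ranks: |6|->6, |5|->3, |1|->1, |8|->8.5, |6|->6, |5|->3, |8|->8.5, |6|->6, |5|->3
Step 3: Attach original signs; sum ranks with positive sign and with negative sign.
W+ = 3 + 6 + 3 = 12
W- = 6 + 1 + 8.5 + 6 + 3 + 8.5 = 33
(Check: W+ + W- = 45 should equal n(n+1)/2 = 45.)
Step 4: Test statistic W = min(W+, W-) = 12.
Step 5: Ties in |d|, so use the tie-corrected normal approximation.
        E[W] = n(n+1)/4 = 9*10/4 = 22.5.
        Tie groups: |d|=5 (t=3), |d|=6 (t=3), |d|=8 (t=2); sum(t^3 - t) = 54.
        Var[W] = n(n+1)(2n+1)/24 - sum(t^3-t)/48 = 1710/24 - 54/48 = 70.125.
        z = (W - E[W]) / sqrt(Var[W]) = (12 - 22.5) / 8.3741 = -1.2539.
        Two-sided p = 2*Phi(z) = 0.209889.
Step 6: alpha = 0.05. fail to reject H0.

W+ = 12, W- = 33, W = min = 12, p = 0.209889, fail to reject H0.


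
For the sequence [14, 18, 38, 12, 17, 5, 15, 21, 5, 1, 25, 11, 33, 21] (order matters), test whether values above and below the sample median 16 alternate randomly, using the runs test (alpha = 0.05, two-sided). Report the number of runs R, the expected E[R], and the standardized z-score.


Step 1: Compute median = 16; label A = above, B = below.
Labels in order: BAABABBABBABAA  (n_A = 7, n_B = 7)
Step 2: Count runs R = 10.
Step 3: Under H0 (random ordering), E[R] = 2*n_A*n_B/(n_A+n_B) + 1 = 2*7*7/14 + 1 = 8.0000.
        Var[R] = 2*n_A*n_B*(2*n_A*n_B - n_A - n_B) / ((n_A+n_B)^2 * (n_A+n_B-1)) = 8232/2548 = 3.2308.
        SD[R] = 1.7974.
Step 4: Continuity-corrected z = (R - 0.5 - E[R]) / SD[R] = (10 - 0.5 - 8.0000) / 1.7974 = 0.8345.
Step 5: Two-sided p-value via normal approximation = 2*(1 - Phi(|z|)) = 0.403986.
Step 6: alpha = 0.05. fail to reject H0.

R = 10, z = 0.8345, p = 0.403986, fail to reject H0.


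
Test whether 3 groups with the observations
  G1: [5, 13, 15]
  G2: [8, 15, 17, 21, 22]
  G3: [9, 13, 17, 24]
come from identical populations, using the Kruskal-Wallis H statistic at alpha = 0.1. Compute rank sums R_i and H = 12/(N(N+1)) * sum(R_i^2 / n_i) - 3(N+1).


Step 1: Combine all N = 12 observations and assign midranks.
sorted (value, group, rank): (5,G1,1), (8,G2,2), (9,G3,3), (13,G1,4.5), (13,G3,4.5), (15,G1,6.5), (15,G2,6.5), (17,G2,8.5), (17,G3,8.5), (21,G2,10), (22,G2,11), (24,G3,12)
Step 2: Sum ranks within each group.
R_1 = 12 (n_1 = 3)
R_2 = 38 (n_2 = 5)
R_3 = 28 (n_3 = 4)
Step 3: H = 12/(N(N+1)) * sum(R_i^2/n_i) - 3(N+1)
     = 12/(12*13) * (12^2/3 + 38^2/5 + 28^2/4) - 3*13
     = 0.076923 * 532.8 - 39
     = 1.984615.
Step 4: Ties present; correction factor C = 1 - 18/(12^3 - 12) = 0.989510. Corrected H = 1.984615 / 0.989510 = 2.005654.
Step 5: Under H0, H ~ chi^2(2); p-value = 0.366841.
Step 6: alpha = 0.1. fail to reject H0.

H = 2.0057, df = 2, p = 0.366841, fail to reject H0.


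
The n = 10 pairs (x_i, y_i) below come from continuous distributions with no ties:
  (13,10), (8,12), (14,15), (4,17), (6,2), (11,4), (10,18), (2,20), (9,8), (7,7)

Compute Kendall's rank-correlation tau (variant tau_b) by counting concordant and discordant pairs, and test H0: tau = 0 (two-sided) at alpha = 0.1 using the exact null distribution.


Step 1: Enumerate the 45 unordered pairs (i,j) with i<j and classify each by sign(x_j-x_i) * sign(y_j-y_i).
  (1,2):dx=-5,dy=+2->D; (1,3):dx=+1,dy=+5->C; (1,4):dx=-9,dy=+7->D; (1,5):dx=-7,dy=-8->C
  (1,6):dx=-2,dy=-6->C; (1,7):dx=-3,dy=+8->D; (1,8):dx=-11,dy=+10->D; (1,9):dx=-4,dy=-2->C
  (1,10):dx=-6,dy=-3->C; (2,3):dx=+6,dy=+3->C; (2,4):dx=-4,dy=+5->D; (2,5):dx=-2,dy=-10->C
  (2,6):dx=+3,dy=-8->D; (2,7):dx=+2,dy=+6->C; (2,8):dx=-6,dy=+8->D; (2,9):dx=+1,dy=-4->D
  (2,10):dx=-1,dy=-5->C; (3,4):dx=-10,dy=+2->D; (3,5):dx=-8,dy=-13->C; (3,6):dx=-3,dy=-11->C
  (3,7):dx=-4,dy=+3->D; (3,8):dx=-12,dy=+5->D; (3,9):dx=-5,dy=-7->C; (3,10):dx=-7,dy=-8->C
  (4,5):dx=+2,dy=-15->D; (4,6):dx=+7,dy=-13->D; (4,7):dx=+6,dy=+1->C; (4,8):dx=-2,dy=+3->D
  (4,9):dx=+5,dy=-9->D; (4,10):dx=+3,dy=-10->D; (5,6):dx=+5,dy=+2->C; (5,7):dx=+4,dy=+16->C
  (5,8):dx=-4,dy=+18->D; (5,9):dx=+3,dy=+6->C; (5,10):dx=+1,dy=+5->C; (6,7):dx=-1,dy=+14->D
  (6,8):dx=-9,dy=+16->D; (6,9):dx=-2,dy=+4->D; (6,10):dx=-4,dy=+3->D; (7,8):dx=-8,dy=+2->D
  (7,9):dx=-1,dy=-10->C; (7,10):dx=-3,dy=-11->C; (8,9):dx=+7,dy=-12->D; (8,10):dx=+5,dy=-13->D
  (9,10):dx=-2,dy=-1->C
Step 2: C = 21, D = 24, total pairs = 45.
Step 3: tau = (C - D)/(n(n-1)/2) = (21 - 24)/45 = -0.066667.
Step 4: Exact two-sided p-value (enumerate n! = 3628800 permutations of y under H0): p = 0.861801.
Step 5: alpha = 0.1. fail to reject H0.

tau_b = -0.0667 (C=21, D=24), p = 0.861801, fail to reject H0.


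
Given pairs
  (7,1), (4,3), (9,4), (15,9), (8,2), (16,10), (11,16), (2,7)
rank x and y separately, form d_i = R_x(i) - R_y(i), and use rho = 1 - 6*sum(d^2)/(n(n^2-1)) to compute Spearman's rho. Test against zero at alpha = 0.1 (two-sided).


Step 1: Rank x and y separately (midranks; no ties here).
rank(x): 7->3, 4->2, 9->5, 15->7, 8->4, 16->8, 11->6, 2->1
rank(y): 1->1, 3->3, 4->4, 9->6, 2->2, 10->7, 16->8, 7->5
Step 2: d_i = R_x(i) - R_y(i); compute d_i^2.
  (3-1)^2=4, (2-3)^2=1, (5-4)^2=1, (7-6)^2=1, (4-2)^2=4, (8-7)^2=1, (6-8)^2=4, (1-5)^2=16
sum(d^2) = 32.
Step 3: rho = 1 - 6*32 / (8*(8^2 - 1)) = 1 - 192/504 = 0.619048.
Step 4: Under H0, t = rho * sqrt((n-2)/(1-rho^2)) = 1.9308 ~ t(6).
Step 5: Two-sided p-value from the t-distribution with 6 df = 0.101733.
Step 6: alpha = 0.1. fail to reject H0.

rho = 0.6190, p = 0.101733, fail to reject H0 at alpha = 0.1.


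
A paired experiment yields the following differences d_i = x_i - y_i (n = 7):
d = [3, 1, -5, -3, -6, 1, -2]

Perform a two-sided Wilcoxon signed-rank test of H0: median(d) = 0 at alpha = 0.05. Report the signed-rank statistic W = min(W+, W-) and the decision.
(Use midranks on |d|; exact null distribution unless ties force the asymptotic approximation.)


Step 1: Drop any zero differences (none here) and take |d_i|.
|d| = [3, 1, 5, 3, 6, 1, 2]
Step 2: Midrank |d_i| (ties get averaged ranks).
ranks: |3|->4.5, |1|->1.5, |5|->6, |3|->4.5, |6|->7, |1|->1.5, |2|->3
Step 3: Attach original signs; sum ranks with positive sign and with negative sign.
W+ = 4.5 + 1.5 + 1.5 = 7.5
W- = 6 + 4.5 + 7 + 3 = 20.5
(Check: W+ + W- = 28 should equal n(n+1)/2 = 28.)
Step 4: Test statistic W = min(W+, W-) = 7.5.
Step 5: Ties in |d|, so use the tie-corrected normal approximation.
        E[W] = n(n+1)/4 = 7*8/4 = 14.
        Tie groups: |d|=1 (t=2), |d|=3 (t=2); sum(t^3 - t) = 12.
        Var[W] = n(n+1)(2n+1)/24 - sum(t^3-t)/48 = 840/24 - 12/48 = 34.75.
        z = (W - E[W]) / sqrt(Var[W]) = (7.5 - 14) / 5.8949 = -1.1026.
        Two-sided p = 2*Phi(z) = 0.270181.
Step 6: alpha = 0.05. fail to reject H0.

W+ = 7.5, W- = 20.5, W = min = 7.5, p = 0.270181, fail to reject H0.


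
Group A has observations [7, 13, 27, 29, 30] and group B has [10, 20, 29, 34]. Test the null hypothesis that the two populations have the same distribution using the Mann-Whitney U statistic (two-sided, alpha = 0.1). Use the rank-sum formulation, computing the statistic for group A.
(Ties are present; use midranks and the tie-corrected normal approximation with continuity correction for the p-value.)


Step 1: Combine and sort all 9 observations; assign midranks.
sorted (value, group): (7,X), (10,Y), (13,X), (20,Y), (27,X), (29,X), (29,Y), (30,X), (34,Y)
ranks: 7->1, 10->2, 13->3, 20->4, 27->5, 29->6.5, 29->6.5, 30->8, 34->9
Step 2: Rank sum for X: R1 = 1 + 3 + 5 + 6.5 + 8 = 23.5.
Step 3: U_X = R1 - n1(n1+1)/2 = 23.5 - 5*6/2 = 23.5 - 15 = 8.5.
       U_Y = n1*n2 - U_X = 20 - 8.5 = 11.5.
Step 4: Ties are present, so use the tie-corrected normal approximation (with continuity correction) for the p-value.
Step 5: p-value = 0.805701; compare to alpha = 0.1. fail to reject H0.

U_X = 8.5, p = 0.805701, fail to reject H0 at alpha = 0.1.


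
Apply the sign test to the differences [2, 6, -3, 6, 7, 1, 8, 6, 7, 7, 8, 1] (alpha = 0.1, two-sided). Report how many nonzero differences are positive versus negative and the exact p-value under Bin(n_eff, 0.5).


Step 1: Discard zero differences. Original n = 12; n_eff = number of nonzero differences = 12.
Nonzero differences (with sign): +2, +6, -3, +6, +7, +1, +8, +6, +7, +7, +8, +1
Step 2: Count signs: positive = 11, negative = 1.
Step 3: Under H0: P(positive) = 0.5, so the number of positives S ~ Bin(12, 0.5).
Step 4: Two-sided exact p-value = sum of Bin(12,0.5) probabilities at or below the observed probability = 0.006348.
Step 5: alpha = 0.1. reject H0.

n_eff = 12, pos = 11, neg = 1, p = 0.006348, reject H0.


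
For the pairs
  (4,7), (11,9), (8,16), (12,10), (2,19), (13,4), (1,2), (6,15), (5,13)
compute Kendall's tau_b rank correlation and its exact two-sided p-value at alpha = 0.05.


Step 1: Enumerate the 36 unordered pairs (i,j) with i<j and classify each by sign(x_j-x_i) * sign(y_j-y_i).
  (1,2):dx=+7,dy=+2->C; (1,3):dx=+4,dy=+9->C; (1,4):dx=+8,dy=+3->C; (1,5):dx=-2,dy=+12->D
  (1,6):dx=+9,dy=-3->D; (1,7):dx=-3,dy=-5->C; (1,8):dx=+2,dy=+8->C; (1,9):dx=+1,dy=+6->C
  (2,3):dx=-3,dy=+7->D; (2,4):dx=+1,dy=+1->C; (2,5):dx=-9,dy=+10->D; (2,6):dx=+2,dy=-5->D
  (2,7):dx=-10,dy=-7->C; (2,8):dx=-5,dy=+6->D; (2,9):dx=-6,dy=+4->D; (3,4):dx=+4,dy=-6->D
  (3,5):dx=-6,dy=+3->D; (3,6):dx=+5,dy=-12->D; (3,7):dx=-7,dy=-14->C; (3,8):dx=-2,dy=-1->C
  (3,9):dx=-3,dy=-3->C; (4,5):dx=-10,dy=+9->D; (4,6):dx=+1,dy=-6->D; (4,7):dx=-11,dy=-8->C
  (4,8):dx=-6,dy=+5->D; (4,9):dx=-7,dy=+3->D; (5,6):dx=+11,dy=-15->D; (5,7):dx=-1,dy=-17->C
  (5,8):dx=+4,dy=-4->D; (5,9):dx=+3,dy=-6->D; (6,7):dx=-12,dy=-2->C; (6,8):dx=-7,dy=+11->D
  (6,9):dx=-8,dy=+9->D; (7,8):dx=+5,dy=+13->C; (7,9):dx=+4,dy=+11->C; (8,9):dx=-1,dy=-2->C
Step 2: C = 17, D = 19, total pairs = 36.
Step 3: tau = (C - D)/(n(n-1)/2) = (17 - 19)/36 = -0.055556.
Step 4: Exact two-sided p-value (enumerate n! = 362880 permutations of y under H0): p = 0.919455.
Step 5: alpha = 0.05. fail to reject H0.

tau_b = -0.0556 (C=17, D=19), p = 0.919455, fail to reject H0.


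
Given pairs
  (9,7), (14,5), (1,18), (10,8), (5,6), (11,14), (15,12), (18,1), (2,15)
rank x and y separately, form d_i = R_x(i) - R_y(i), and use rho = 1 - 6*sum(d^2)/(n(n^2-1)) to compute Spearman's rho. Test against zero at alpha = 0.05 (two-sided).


Step 1: Rank x and y separately (midranks; no ties here).
rank(x): 9->4, 14->7, 1->1, 10->5, 5->3, 11->6, 15->8, 18->9, 2->2
rank(y): 7->4, 5->2, 18->9, 8->5, 6->3, 14->7, 12->6, 1->1, 15->8
Step 2: d_i = R_x(i) - R_y(i); compute d_i^2.
  (4-4)^2=0, (7-2)^2=25, (1-9)^2=64, (5-5)^2=0, (3-3)^2=0, (6-7)^2=1, (8-6)^2=4, (9-1)^2=64, (2-8)^2=36
sum(d^2) = 194.
Step 3: rho = 1 - 6*194 / (9*(9^2 - 1)) = 1 - 1164/720 = -0.616667.
Step 4: Under H0, t = rho * sqrt((n-2)/(1-rho^2)) = -2.0725 ~ t(7).
Step 5: Two-sided p-value from the t-distribution with 7 df = 0.076929.
Step 6: alpha = 0.05. fail to reject H0.

rho = -0.6167, p = 0.076929, fail to reject H0 at alpha = 0.05.


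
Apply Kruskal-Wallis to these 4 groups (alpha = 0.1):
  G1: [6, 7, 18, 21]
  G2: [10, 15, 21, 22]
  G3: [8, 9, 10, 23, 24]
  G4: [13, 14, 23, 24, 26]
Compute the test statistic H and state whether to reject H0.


Step 1: Combine all N = 18 observations and assign midranks.
sorted (value, group, rank): (6,G1,1), (7,G1,2), (8,G3,3), (9,G3,4), (10,G2,5.5), (10,G3,5.5), (13,G4,7), (14,G4,8), (15,G2,9), (18,G1,10), (21,G1,11.5), (21,G2,11.5), (22,G2,13), (23,G3,14.5), (23,G4,14.5), (24,G3,16.5), (24,G4,16.5), (26,G4,18)
Step 2: Sum ranks within each group.
R_1 = 24.5 (n_1 = 4)
R_2 = 39 (n_2 = 4)
R_3 = 43.5 (n_3 = 5)
R_4 = 64 (n_4 = 5)
Step 3: H = 12/(N(N+1)) * sum(R_i^2/n_i) - 3(N+1)
     = 12/(18*19) * (24.5^2/4 + 39^2/4 + 43.5^2/5 + 64^2/5) - 3*19
     = 0.035088 * 1727.96 - 57
     = 3.630263.
Step 4: Ties present; correction factor C = 1 - 24/(18^3 - 18) = 0.995872. Corrected H = 3.630263 / 0.995872 = 3.645311.
Step 5: Under H0, H ~ chi^2(3); p-value = 0.302399.
Step 6: alpha = 0.1. fail to reject H0.

H = 3.6453, df = 3, p = 0.302399, fail to reject H0.


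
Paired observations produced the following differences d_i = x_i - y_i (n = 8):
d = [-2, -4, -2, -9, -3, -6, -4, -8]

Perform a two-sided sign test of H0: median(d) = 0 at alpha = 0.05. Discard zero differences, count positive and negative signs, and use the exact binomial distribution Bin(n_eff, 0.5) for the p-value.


Step 1: Discard zero differences. Original n = 8; n_eff = number of nonzero differences = 8.
Nonzero differences (with sign): -2, -4, -2, -9, -3, -6, -4, -8
Step 2: Count signs: positive = 0, negative = 8.
Step 3: Under H0: P(positive) = 0.5, so the number of positives S ~ Bin(8, 0.5).
Step 4: Two-sided exact p-value = sum of Bin(8,0.5) probabilities at or below the observed probability = 0.007812.
Step 5: alpha = 0.05. reject H0.

n_eff = 8, pos = 0, neg = 8, p = 0.007812, reject H0.


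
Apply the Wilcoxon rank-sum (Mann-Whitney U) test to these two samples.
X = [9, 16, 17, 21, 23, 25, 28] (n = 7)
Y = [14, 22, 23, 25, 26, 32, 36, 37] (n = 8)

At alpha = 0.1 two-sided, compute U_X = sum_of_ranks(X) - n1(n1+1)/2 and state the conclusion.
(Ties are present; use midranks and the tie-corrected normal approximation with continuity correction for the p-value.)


Step 1: Combine and sort all 15 observations; assign midranks.
sorted (value, group): (9,X), (14,Y), (16,X), (17,X), (21,X), (22,Y), (23,X), (23,Y), (25,X), (25,Y), (26,Y), (28,X), (32,Y), (36,Y), (37,Y)
ranks: 9->1, 14->2, 16->3, 17->4, 21->5, 22->6, 23->7.5, 23->7.5, 25->9.5, 25->9.5, 26->11, 28->12, 32->13, 36->14, 37->15
Step 2: Rank sum for X: R1 = 1 + 3 + 4 + 5 + 7.5 + 9.5 + 12 = 42.
Step 3: U_X = R1 - n1(n1+1)/2 = 42 - 7*8/2 = 42 - 28 = 14.
       U_Y = n1*n2 - U_X = 56 - 14 = 42.
Step 4: Ties are present, so use the tie-corrected normal approximation (with continuity correction) for the p-value.
Step 5: p-value = 0.117555; compare to alpha = 0.1. fail to reject H0.

U_X = 14, p = 0.117555, fail to reject H0 at alpha = 0.1.


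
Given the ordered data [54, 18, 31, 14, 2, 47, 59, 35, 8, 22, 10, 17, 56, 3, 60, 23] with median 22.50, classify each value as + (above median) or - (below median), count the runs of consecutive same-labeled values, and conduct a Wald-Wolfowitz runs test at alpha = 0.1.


Step 1: Compute median = 22.50; label A = above, B = below.
Labels in order: ABABBAAABBBBABAA  (n_A = 8, n_B = 8)
Step 2: Count runs R = 9.
Step 3: Under H0 (random ordering), E[R] = 2*n_A*n_B/(n_A+n_B) + 1 = 2*8*8/16 + 1 = 9.0000.
        Var[R] = 2*n_A*n_B*(2*n_A*n_B - n_A - n_B) / ((n_A+n_B)^2 * (n_A+n_B-1)) = 14336/3840 = 3.7333.
        SD[R] = 1.9322.
Step 4: R = E[R], so z = 0 with no continuity correction.
Step 5: Two-sided p-value via normal approximation = 2*(1 - Phi(|z|)) = 1.000000.
Step 6: alpha = 0.1. fail to reject H0.

R = 9, z = 0.0000, p = 1.000000, fail to reject H0.


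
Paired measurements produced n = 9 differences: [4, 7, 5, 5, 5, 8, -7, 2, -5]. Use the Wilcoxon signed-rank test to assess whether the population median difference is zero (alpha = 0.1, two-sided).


Step 1: Drop any zero differences (none here) and take |d_i|.
|d| = [4, 7, 5, 5, 5, 8, 7, 2, 5]
Step 2: Midrank |d_i| (ties get averaged ranks).
ranks: |4|->2, |7|->7.5, |5|->4.5, |5|->4.5, |5|->4.5, |8|->9, |7|->7.5, |2|->1, |5|->4.5
Step 3: Attach original signs; sum ranks with positive sign and with negative sign.
W+ = 2 + 7.5 + 4.5 + 4.5 + 4.5 + 9 + 1 = 33
W- = 7.5 + 4.5 = 12
(Check: W+ + W- = 45 should equal n(n+1)/2 = 45.)
Step 4: Test statistic W = min(W+, W-) = 12.
Step 5: Ties in |d|, so use the tie-corrected normal approximation.
        E[W] = n(n+1)/4 = 9*10/4 = 22.5.
        Tie groups: |d|=5 (t=4), |d|=7 (t=2); sum(t^3 - t) = 66.
        Var[W] = n(n+1)(2n+1)/24 - sum(t^3-t)/48 = 1710/24 - 66/48 = 69.875.
        z = (W - E[W]) / sqrt(Var[W]) = (12 - 22.5) / 8.3591 = -1.2561.
        Two-sided p = 2*Phi(z) = 0.209075.
Step 6: alpha = 0.1. fail to reject H0.

W+ = 33, W- = 12, W = min = 12, p = 0.209075, fail to reject H0.


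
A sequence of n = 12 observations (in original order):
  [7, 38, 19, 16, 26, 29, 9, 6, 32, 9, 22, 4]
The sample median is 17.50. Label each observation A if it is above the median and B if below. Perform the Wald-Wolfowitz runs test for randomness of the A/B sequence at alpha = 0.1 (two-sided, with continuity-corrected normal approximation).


Step 1: Compute median = 17.50; label A = above, B = below.
Labels in order: BAABAABBABAB  (n_A = 6, n_B = 6)
Step 2: Count runs R = 9.
Step 3: Under H0 (random ordering), E[R] = 2*n_A*n_B/(n_A+n_B) + 1 = 2*6*6/12 + 1 = 7.0000.
        Var[R] = 2*n_A*n_B*(2*n_A*n_B - n_A - n_B) / ((n_A+n_B)^2 * (n_A+n_B-1)) = 4320/1584 = 2.7273.
        SD[R] = 1.6514.
Step 4: Continuity-corrected z = (R - 0.5 - E[R]) / SD[R] = (9 - 0.5 - 7.0000) / 1.6514 = 0.9083.
Step 5: Two-sided p-value via normal approximation = 2*(1 - Phi(|z|)) = 0.363722.
Step 6: alpha = 0.1. fail to reject H0.

R = 9, z = 0.9083, p = 0.363722, fail to reject H0.


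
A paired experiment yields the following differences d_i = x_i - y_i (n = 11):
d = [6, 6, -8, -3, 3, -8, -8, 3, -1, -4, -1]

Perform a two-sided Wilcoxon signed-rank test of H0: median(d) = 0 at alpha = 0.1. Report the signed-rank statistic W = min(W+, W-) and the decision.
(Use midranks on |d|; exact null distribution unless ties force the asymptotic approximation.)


Step 1: Drop any zero differences (none here) and take |d_i|.
|d| = [6, 6, 8, 3, 3, 8, 8, 3, 1, 4, 1]
Step 2: Midrank |d_i| (ties get averaged ranks).
ranks: |6|->7.5, |6|->7.5, |8|->10, |3|->4, |3|->4, |8|->10, |8|->10, |3|->4, |1|->1.5, |4|->6, |1|->1.5
Step 3: Attach original signs; sum ranks with positive sign and with negative sign.
W+ = 7.5 + 7.5 + 4 + 4 = 23
W- = 10 + 4 + 10 + 10 + 1.5 + 6 + 1.5 = 43
(Check: W+ + W- = 66 should equal n(n+1)/2 = 66.)
Step 4: Test statistic W = min(W+, W-) = 23.
Step 5: Ties in |d|, so use the tie-corrected normal approximation.
        E[W] = n(n+1)/4 = 11*12/4 = 33.
        Tie groups: |d|=1 (t=2), |d|=3 (t=3), |d|=6 (t=2), |d|=8 (t=3); sum(t^3 - t) = 60.
        Var[W] = n(n+1)(2n+1)/24 - sum(t^3-t)/48 = 3036/24 - 60/48 = 125.25.
        z = (W - E[W]) / sqrt(Var[W]) = (23 - 33) / 11.1915 = -0.8935.
        Two-sided p = 2*Phi(z) = 0.371571.
Step 6: alpha = 0.1. fail to reject H0.

W+ = 23, W- = 43, W = min = 23, p = 0.371571, fail to reject H0.


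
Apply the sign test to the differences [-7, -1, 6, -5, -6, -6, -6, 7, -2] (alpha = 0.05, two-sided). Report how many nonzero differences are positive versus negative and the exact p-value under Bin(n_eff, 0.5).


Step 1: Discard zero differences. Original n = 9; n_eff = number of nonzero differences = 9.
Nonzero differences (with sign): -7, -1, +6, -5, -6, -6, -6, +7, -2
Step 2: Count signs: positive = 2, negative = 7.
Step 3: Under H0: P(positive) = 0.5, so the number of positives S ~ Bin(9, 0.5).
Step 4: Two-sided exact p-value = sum of Bin(9,0.5) probabilities at or below the observed probability = 0.179688.
Step 5: alpha = 0.05. fail to reject H0.

n_eff = 9, pos = 2, neg = 7, p = 0.179688, fail to reject H0.


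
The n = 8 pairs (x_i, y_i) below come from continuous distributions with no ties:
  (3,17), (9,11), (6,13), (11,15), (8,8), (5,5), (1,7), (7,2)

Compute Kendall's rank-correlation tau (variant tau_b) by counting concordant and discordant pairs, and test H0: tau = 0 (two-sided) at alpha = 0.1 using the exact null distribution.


Step 1: Enumerate the 28 unordered pairs (i,j) with i<j and classify each by sign(x_j-x_i) * sign(y_j-y_i).
  (1,2):dx=+6,dy=-6->D; (1,3):dx=+3,dy=-4->D; (1,4):dx=+8,dy=-2->D; (1,5):dx=+5,dy=-9->D
  (1,6):dx=+2,dy=-12->D; (1,7):dx=-2,dy=-10->C; (1,8):dx=+4,dy=-15->D; (2,3):dx=-3,dy=+2->D
  (2,4):dx=+2,dy=+4->C; (2,5):dx=-1,dy=-3->C; (2,6):dx=-4,dy=-6->C; (2,7):dx=-8,dy=-4->C
  (2,8):dx=-2,dy=-9->C; (3,4):dx=+5,dy=+2->C; (3,5):dx=+2,dy=-5->D; (3,6):dx=-1,dy=-8->C
  (3,7):dx=-5,dy=-6->C; (3,8):dx=+1,dy=-11->D; (4,5):dx=-3,dy=-7->C; (4,6):dx=-6,dy=-10->C
  (4,7):dx=-10,dy=-8->C; (4,8):dx=-4,dy=-13->C; (5,6):dx=-3,dy=-3->C; (5,7):dx=-7,dy=-1->C
  (5,8):dx=-1,dy=-6->C; (6,7):dx=-4,dy=+2->D; (6,8):dx=+2,dy=-3->D; (7,8):dx=+6,dy=-5->D
Step 2: C = 16, D = 12, total pairs = 28.
Step 3: tau = (C - D)/(n(n-1)/2) = (16 - 12)/28 = 0.142857.
Step 4: Exact two-sided p-value (enumerate n! = 40320 permutations of y under H0): p = 0.719544.
Step 5: alpha = 0.1. fail to reject H0.

tau_b = 0.1429 (C=16, D=12), p = 0.719544, fail to reject H0.
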